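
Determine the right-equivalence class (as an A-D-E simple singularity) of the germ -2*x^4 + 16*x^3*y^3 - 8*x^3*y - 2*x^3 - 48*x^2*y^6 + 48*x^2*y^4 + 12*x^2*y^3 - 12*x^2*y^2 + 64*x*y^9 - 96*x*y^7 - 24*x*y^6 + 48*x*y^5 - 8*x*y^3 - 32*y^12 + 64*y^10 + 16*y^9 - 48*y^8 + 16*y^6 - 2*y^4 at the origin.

E6

The Hessian of f at 0 has rank 0. Corank 2; j^3 = -2*x^3 is a perfect cube, so E-series; the 4-jet and mu = 6 give E_6.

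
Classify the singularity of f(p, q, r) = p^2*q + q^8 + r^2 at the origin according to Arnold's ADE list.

The Hessian of f at 0 is [[0, 0, 0], [0, 0, 0], [0, 0, 2]] with rank 1, so corank 2. A Groebner basis of the Jacobian ideal J(f) in C{p,q,r} is {p^2/8 + q^7, p^3, p*q, r}; counting standard monomials gives mu = 9. Corank 2; j^3 = p^2*q has shape L^2 M (L != M), so D-series; mu = 9 gives D_9.

D9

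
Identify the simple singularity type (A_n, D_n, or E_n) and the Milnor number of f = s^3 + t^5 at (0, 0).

The Hessian of f at 0 is [[0, 0], [0, 0]] with rank 0, so corank 2. A Groebner basis of the Jacobian ideal J(f) in C{s,t} is {t^4, s^2}; counting standard monomials gives mu = 8. Corank 2; j^3 = s^3 is a perfect cube, so E-series; the 5-jet and mu = 8 give E_8.

Type E8, Milnor number mu = 8.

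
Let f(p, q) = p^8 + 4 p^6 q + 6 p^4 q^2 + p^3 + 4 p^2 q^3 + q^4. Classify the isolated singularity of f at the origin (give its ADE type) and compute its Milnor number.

Type E_{6}, Milnor number mu = 6.

The Hessian of f at 0 has rank 0. Corank 2; j^3 = p^3 is a perfect cube, so E-series; the 4-jet and mu = 6 give E_6.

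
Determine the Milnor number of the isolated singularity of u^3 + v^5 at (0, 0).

8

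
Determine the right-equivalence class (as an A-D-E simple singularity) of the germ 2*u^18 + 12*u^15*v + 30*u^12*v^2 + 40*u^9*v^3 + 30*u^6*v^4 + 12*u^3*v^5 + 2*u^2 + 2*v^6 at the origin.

A_5

The Hessian of f at 0 has rank 1. Corank 1: A-series; mu = 5 gives A_5.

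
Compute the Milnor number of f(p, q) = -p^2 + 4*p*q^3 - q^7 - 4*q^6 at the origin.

6

The Hessian of f at 0 has rank 1. Corank 1: A-series; mu = 6 gives A_6.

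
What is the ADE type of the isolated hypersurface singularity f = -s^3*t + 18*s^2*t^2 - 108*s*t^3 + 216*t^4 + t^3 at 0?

The Hessian of f at 0 has rank 0. Corank 2; j^3 = t^3 is a perfect cube, so E-series; the 4-jet and mu = 7 give E_7.

E7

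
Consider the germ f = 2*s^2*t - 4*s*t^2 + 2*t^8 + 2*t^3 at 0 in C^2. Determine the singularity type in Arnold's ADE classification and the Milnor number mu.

The Hessian of f at 0 is [[0, 0], [0, 0]] with rank 0, so corank 2. A Groebner basis of the Jacobian ideal J(f) in C{s,t} is {s^2/8 + t^7 - t^2/8, s^3 - t^3, s*t - t^2}; counting standard monomials gives mu = 9. Corank 2; j^3 = 2*t*(s - t)^2 has shape L^2 M (L != M), so D-series; mu = 9 gives D_9.

Type D_9, Milnor number mu = 9.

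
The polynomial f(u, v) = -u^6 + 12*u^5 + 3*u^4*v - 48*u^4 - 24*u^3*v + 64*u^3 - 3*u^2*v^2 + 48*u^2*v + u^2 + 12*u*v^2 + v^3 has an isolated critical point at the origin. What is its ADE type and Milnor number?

Type A_{2}, Milnor number mu = 2.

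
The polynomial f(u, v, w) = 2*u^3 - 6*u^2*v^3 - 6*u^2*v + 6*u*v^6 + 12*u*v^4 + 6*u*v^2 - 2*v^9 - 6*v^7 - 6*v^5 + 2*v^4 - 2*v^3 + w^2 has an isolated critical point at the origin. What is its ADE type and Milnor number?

Type E_{6}, Milnor number mu = 6.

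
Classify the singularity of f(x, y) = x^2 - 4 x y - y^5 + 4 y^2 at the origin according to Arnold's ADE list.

A4

The Hessian of f at 0 is [[2, -4], [-4, 8]] with rank 1, so corank 1. A Groebner basis of the Jacobian ideal J(f) in C{x,y} is {y^4, x - 2*y}; counting standard monomials gives mu = 4. Corank 1: A-series; mu = 4 gives A_4.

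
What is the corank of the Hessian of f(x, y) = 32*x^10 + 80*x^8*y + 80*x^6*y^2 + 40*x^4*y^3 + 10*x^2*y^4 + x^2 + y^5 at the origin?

1

Hessian at 0 has rank 1.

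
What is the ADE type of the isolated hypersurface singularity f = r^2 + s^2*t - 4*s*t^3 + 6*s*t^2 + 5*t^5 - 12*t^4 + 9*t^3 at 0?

D_6

The Hessian of f at 0 has rank 1. Corank 2; j^3 = t*(s + 3*t)^2 has shape L^2 M (L != M), so D-series; mu = 6 gives D_6.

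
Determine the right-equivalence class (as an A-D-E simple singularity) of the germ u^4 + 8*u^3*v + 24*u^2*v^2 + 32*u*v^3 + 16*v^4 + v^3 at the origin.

The Hessian of f at 0 has rank 0. Corank 2; j^3 = v^3 is a perfect cube, so E-series; the 4-jet and mu = 6 give E_6.

E_6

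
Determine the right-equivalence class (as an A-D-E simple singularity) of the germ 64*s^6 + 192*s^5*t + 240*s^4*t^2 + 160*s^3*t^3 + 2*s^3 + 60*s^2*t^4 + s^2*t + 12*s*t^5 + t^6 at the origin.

D_7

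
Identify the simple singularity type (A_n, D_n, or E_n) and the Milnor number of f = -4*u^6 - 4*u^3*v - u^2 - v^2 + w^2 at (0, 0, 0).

The Hessian of f at 0 has rank 3. Corank 0: nondegenerate Morse point, so A_1.

Type A_1, Milnor number mu = 1.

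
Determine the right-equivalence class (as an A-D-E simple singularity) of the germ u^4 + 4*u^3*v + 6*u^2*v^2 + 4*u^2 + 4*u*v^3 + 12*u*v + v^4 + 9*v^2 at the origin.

The Hessian of f at 0 is [[8, 12], [12, 18]] with rank 1, so corank 1. A Groebner basis of the Jacobian ideal J(f) in C{u,v} is {v^3, u + 3*v/2}; counting standard monomials gives mu = 3. Corank 1: A-series; mu = 3 gives A_3.

A3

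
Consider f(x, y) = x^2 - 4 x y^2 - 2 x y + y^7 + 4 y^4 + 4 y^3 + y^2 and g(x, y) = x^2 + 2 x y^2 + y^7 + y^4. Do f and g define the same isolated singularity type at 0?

The Hessian of f at 0 is [[2, -2], [-2, 2]] with rank 1, so corank 1. A Groebner basis of the Jacobian ideal J(f) in C{x,y} is {x^3 - 3*x^2*y + 3*x^2/2 - 2*x*y + x/4 - y/4, -x/2 + y^2 + y/2}; counting standard monomials gives mu = 6. Corank 1: A-series; mu = 6 gives A_6. The Hessian of g at 0 is [[2, 0], [0, 0]] with rank 1, so corank 1. A Groebner basis of the Jacobian ideal J(g) in C{x,y} is {x^3, x + y^2}; counting standard monomials gives mu = 6. Corank 1: A-series; mu = 6 gives A_6. Both have type A_6, hence right-equivalent.

Yes.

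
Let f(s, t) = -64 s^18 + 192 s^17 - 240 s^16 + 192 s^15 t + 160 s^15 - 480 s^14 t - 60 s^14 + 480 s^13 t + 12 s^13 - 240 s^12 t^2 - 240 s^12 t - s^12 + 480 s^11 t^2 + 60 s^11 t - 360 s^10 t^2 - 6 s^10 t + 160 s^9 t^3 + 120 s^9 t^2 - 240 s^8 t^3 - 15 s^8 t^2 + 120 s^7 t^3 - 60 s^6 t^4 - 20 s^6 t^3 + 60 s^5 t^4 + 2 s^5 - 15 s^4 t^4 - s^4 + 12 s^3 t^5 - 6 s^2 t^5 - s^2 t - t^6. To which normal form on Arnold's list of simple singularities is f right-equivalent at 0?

The Hessian of f at 0 has rank 0. Corank 2; j^3 = -s^2*t has shape L^2 M (L != M), so D-series; mu = 7 gives D_7.

D7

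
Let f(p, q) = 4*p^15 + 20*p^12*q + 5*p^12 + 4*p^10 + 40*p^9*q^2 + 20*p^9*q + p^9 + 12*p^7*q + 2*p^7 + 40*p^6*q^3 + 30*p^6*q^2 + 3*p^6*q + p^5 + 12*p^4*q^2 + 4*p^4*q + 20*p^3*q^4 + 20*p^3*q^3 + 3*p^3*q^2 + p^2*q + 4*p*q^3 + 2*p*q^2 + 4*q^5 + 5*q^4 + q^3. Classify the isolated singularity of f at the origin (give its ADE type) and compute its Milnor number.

Type D_5, Milnor number mu = 5.

The Hessian of f at 0 is [[0, 0], [0, 0]] with rank 0, so corank 2. A Groebner basis of the Jacobian ideal J(f) in C{p,q} is {p*q^2 - p*q/2 - q^2/2, p*q/2 + q^3 + q^2/2, p^2 - q^2}; counting standard monomials gives mu = 5. Corank 2; j^3 = q*(p + q)^2 has shape L^2 M (L != M), so D-series; mu = 5 gives D_5.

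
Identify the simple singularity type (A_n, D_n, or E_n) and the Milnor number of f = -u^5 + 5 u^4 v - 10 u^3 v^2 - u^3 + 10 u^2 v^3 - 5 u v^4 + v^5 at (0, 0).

Type E8, Milnor number mu = 8.

The Hessian of f at 0 has rank 0. Corank 2; j^3 = -u^3 is a perfect cube, so E-series; the 5-jet and mu = 8 give E_8.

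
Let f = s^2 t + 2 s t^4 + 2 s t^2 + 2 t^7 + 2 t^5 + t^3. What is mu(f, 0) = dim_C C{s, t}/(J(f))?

The Hessian of f at 0 is [[0, 0], [0, 0]] with rank 0, so corank 2. A Groebner basis of the Jacobian ideal J(f) in C{s,t} is {-s^2/6 + s*t^3 - 4*s*t/3 - 7*t^2/6, s*t + t^4 + t^2, s^3 - 3*s*t^2 - 2*t^3, s^2*t + 2*s*t^2 + t^3}; counting standard monomials gives mu = 8. Corank 2; j^3 = t*(s + t)^2 has shape L^2 M (L != M), so D-series; mu = 8 gives D_8.

8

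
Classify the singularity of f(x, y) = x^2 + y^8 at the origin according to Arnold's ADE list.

A7

The Hessian of f at 0 has rank 1. Corank 1: A-series; mu = 7 gives A_7.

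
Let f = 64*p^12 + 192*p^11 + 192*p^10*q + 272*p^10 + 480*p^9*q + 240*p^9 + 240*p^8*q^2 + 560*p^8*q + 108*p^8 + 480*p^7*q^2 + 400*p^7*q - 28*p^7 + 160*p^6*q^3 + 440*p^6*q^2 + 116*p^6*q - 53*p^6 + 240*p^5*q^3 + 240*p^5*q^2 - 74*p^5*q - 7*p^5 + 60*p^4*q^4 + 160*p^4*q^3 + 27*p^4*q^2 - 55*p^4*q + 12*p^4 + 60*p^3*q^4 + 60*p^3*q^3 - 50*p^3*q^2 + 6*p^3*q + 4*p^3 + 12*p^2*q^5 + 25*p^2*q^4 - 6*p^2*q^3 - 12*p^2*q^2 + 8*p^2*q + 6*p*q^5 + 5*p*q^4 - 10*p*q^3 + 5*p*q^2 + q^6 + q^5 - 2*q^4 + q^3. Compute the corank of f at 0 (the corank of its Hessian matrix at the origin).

2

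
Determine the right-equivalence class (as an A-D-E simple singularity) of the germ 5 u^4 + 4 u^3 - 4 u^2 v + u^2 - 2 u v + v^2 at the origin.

A_{3}

The Hessian of f at 0 has rank 1. Corank 1: A-series; mu = 3 gives A_3.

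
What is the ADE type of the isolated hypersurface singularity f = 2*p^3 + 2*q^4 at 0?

E_6

The Hessian of f at 0 is [[0, 0], [0, 0]] with rank 0, so corank 2. A Groebner basis of the Jacobian ideal J(f) in C{p,q} is {q^3, p^2}; counting standard monomials gives mu = 6. Corank 2; j^3 = 2*p^3 is a perfect cube, so E-series; the 4-jet and mu = 6 give E_6.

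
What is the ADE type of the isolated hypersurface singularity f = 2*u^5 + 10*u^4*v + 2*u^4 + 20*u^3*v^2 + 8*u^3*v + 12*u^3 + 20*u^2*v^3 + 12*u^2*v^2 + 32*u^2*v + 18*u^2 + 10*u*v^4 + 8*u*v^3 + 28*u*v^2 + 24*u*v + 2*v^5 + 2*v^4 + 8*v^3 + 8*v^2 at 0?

The Hessian of f at 0 has rank 1. Corank 1: A-series; mu = 4 gives A_4.

A_4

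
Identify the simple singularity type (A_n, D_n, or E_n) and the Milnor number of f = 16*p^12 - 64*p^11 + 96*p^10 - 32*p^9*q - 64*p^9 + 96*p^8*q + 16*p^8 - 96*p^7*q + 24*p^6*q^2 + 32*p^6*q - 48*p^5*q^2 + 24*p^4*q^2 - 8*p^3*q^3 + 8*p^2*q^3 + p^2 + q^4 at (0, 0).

The Hessian of f at 0 is [[2, 0], [0, 0]] with rank 1, so corank 1. A Groebner basis of the Jacobian ideal J(f) in C{p,q} is {q^3, p}; counting standard monomials gives mu = 3. Corank 1: A-series; mu = 3 gives A_3.

Type A3, Milnor number mu = 3.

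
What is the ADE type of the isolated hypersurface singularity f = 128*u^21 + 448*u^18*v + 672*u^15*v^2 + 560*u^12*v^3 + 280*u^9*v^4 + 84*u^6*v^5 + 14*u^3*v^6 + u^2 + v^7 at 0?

A_{6}

The Hessian of f at 0 has rank 1. Corank 1: A-series; mu = 6 gives A_6.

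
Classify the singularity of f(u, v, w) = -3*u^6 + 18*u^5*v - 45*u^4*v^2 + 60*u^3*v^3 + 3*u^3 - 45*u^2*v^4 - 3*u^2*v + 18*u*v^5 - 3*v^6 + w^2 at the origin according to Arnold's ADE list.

D7

The Hessian of f at 0 has rank 1. Corank 2; j^3 = 3*u^2*(u - v) has shape L^2 M (L != M), so D-series; mu = 7 gives D_7.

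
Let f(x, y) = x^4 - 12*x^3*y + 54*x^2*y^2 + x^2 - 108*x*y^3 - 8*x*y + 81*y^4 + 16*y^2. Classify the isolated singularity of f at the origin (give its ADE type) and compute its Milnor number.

The Hessian of f at 0 is [[2, -8], [-8, 32]] with rank 1, so corank 1. A Groebner basis of the Jacobian ideal J(f) in C{x,y} is {y^3, x - 4*y}; counting standard monomials gives mu = 3. Corank 1: A-series; mu = 3 gives A_3.

Type A_3, Milnor number mu = 3.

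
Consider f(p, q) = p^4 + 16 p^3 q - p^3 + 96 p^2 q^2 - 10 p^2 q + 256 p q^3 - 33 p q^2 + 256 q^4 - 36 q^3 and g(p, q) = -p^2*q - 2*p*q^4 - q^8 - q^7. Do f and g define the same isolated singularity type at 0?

No.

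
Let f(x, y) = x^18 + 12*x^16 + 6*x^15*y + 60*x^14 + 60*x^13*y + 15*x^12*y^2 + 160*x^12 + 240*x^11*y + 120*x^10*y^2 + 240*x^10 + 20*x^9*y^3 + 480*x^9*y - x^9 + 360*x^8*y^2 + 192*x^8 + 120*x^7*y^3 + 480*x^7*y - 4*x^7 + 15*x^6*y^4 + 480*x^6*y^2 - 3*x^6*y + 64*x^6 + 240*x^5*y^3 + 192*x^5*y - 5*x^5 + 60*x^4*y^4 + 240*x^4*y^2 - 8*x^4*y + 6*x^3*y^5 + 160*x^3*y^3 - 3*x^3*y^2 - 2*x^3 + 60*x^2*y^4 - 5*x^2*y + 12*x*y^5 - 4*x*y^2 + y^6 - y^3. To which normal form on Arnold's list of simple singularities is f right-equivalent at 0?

The Hessian of f at 0 has rank 0. Corank 2; j^3 = -(x + y)^2*(2*x + y) has shape L^2 M (L != M), so D-series; mu = 7 gives D_7.

D_7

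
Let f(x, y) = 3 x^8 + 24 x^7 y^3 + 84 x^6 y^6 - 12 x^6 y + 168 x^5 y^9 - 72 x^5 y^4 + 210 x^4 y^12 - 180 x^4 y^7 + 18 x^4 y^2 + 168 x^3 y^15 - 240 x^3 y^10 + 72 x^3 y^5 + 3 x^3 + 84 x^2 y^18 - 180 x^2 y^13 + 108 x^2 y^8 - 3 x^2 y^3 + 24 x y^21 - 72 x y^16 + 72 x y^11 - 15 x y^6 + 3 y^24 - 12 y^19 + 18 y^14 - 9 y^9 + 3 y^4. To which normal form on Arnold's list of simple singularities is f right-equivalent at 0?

E6

The Hessian of f at 0 has rank 0. Corank 2; j^3 = 3*x^3 is a perfect cube, so E-series; the 4-jet and mu = 6 give E_6.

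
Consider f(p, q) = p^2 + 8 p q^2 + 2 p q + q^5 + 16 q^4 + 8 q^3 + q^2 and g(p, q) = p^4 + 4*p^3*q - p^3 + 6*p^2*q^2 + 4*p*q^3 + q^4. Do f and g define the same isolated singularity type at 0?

No.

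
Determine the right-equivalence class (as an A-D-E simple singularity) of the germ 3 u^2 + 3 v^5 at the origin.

A_4

The Hessian of f at 0 has rank 1. Corank 1: A-series; mu = 4 gives A_4.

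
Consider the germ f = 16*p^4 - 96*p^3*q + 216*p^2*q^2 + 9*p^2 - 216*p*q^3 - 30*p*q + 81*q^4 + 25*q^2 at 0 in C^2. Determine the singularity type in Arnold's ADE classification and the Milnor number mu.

The Hessian of f at 0 has rank 1. Corank 1: A-series; mu = 3 gives A_3.

Type A3, Milnor number mu = 3.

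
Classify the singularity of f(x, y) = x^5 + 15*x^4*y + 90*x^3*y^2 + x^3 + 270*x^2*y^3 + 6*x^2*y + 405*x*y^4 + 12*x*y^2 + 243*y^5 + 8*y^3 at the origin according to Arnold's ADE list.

E_8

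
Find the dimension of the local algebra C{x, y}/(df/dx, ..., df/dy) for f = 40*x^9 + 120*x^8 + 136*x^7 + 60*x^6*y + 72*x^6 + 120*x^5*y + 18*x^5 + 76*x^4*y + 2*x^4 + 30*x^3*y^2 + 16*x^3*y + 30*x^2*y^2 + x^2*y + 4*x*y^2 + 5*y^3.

The Hessian of f at 0 is [[0, 0], [0, 0]] with rank 0, so corank 2. A Groebner basis of the Jacobian ideal J(f) in C{x,y} is {y^3, x^2 - y^2, x*y + 2*y^2}; counting standard monomials gives mu = 4. Corank 2; j^3 = y*(x^2 + 4*x*y + 5*y^2) splits into three distinct lines over C (the quadratic factor has nonzero discriminant), so D_4.

4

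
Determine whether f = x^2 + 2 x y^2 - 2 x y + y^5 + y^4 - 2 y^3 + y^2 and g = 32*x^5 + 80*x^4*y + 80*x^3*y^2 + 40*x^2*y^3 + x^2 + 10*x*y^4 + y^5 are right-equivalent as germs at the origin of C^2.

Yes.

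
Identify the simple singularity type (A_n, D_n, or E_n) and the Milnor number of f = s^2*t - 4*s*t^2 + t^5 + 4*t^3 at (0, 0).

The Hessian of f at 0 is [[0, 0], [0, 0]] with rank 0, so corank 2. A Groebner basis of the Jacobian ideal J(f) in C{s,t} is {s^2/5 + t^4 - 4*t^2/5, s^3 - 8*t^3, s*t - 2*t^2}; counting standard monomials gives mu = 6. Corank 2; j^3 = t*(s - 2*t)^2 has shape L^2 M (L != M), so D-series; mu = 6 gives D_6.

Type D_6, Milnor number mu = 6.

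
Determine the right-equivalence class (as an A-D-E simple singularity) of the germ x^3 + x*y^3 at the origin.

The Hessian of f at 0 has rank 0. Corank 2; j^3 = x^3 is a perfect cube, so E-series; the 4-jet and mu = 7 give E_7.

E_7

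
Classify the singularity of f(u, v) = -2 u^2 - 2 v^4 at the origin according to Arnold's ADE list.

A3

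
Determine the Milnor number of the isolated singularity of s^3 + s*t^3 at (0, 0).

The Hessian of f at 0 has rank 0. Corank 2; j^3 = s^3 is a perfect cube, so E-series; the 4-jet and mu = 7 give E_7.

7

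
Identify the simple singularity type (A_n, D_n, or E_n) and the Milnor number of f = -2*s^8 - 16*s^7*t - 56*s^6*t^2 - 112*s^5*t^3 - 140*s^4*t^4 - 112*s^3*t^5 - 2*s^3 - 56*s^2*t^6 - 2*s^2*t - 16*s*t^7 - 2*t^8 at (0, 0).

The Hessian of f at 0 has rank 0. Corank 2; j^3 = -2*s^2*(s + t) has shape L^2 M (L != M), so D-series; mu = 9 gives D_9.

Type D_{9}, Milnor number mu = 9.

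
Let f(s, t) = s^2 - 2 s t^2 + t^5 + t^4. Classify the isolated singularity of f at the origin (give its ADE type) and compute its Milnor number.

The Hessian of f at 0 has rank 1. Corank 1: A-series; mu = 4 gives A_4.

Type A_4, Milnor number mu = 4.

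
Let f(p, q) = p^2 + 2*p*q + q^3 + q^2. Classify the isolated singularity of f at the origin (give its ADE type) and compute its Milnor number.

Type A2, Milnor number mu = 2.

The Hessian of f at 0 has rank 1. Corank 1: A-series; mu = 2 gives A_2.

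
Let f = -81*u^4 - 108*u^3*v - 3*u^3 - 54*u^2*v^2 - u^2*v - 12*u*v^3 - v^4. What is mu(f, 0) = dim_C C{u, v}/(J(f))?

5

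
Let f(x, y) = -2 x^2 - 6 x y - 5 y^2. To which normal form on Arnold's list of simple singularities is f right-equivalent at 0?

The Hessian of f at 0 has rank 2. Corank 0: nondegenerate Morse point, so A_1.

A_1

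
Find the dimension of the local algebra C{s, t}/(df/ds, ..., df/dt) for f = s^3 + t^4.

6

The Hessian of f at 0 has rank 0. Corank 2; j^3 = s^3 is a perfect cube, so E-series; the 4-jet and mu = 6 give E_6.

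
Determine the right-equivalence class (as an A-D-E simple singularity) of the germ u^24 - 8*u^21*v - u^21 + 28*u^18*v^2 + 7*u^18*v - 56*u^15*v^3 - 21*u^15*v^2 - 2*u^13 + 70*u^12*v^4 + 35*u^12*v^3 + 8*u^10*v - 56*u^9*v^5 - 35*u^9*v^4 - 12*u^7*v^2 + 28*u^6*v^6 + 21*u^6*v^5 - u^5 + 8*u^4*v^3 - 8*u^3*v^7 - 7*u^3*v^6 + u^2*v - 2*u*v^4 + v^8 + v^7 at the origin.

The Hessian of f at 0 is [[0, 0], [0, 0]] with rank 0, so corank 2. A Groebner basis of the Jacobian ideal J(f) in C{u,v} is {u^2*v^2, -8*u^2*v - u^2 + u*v^3, -u*v + v^4, u^3}; counting standard monomials gives mu = 9. Corank 2; j^3 = u^2*v has shape L^2 M (L != M), so D-series; mu = 9 gives D_9.

D9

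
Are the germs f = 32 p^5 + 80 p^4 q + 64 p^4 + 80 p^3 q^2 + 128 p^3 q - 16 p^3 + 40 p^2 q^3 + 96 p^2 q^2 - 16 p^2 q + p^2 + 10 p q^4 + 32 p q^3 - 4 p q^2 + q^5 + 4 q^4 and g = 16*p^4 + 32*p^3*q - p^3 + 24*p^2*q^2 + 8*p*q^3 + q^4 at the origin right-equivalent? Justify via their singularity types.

The Hessian of f at 0 is [[2, 0], [0, 0]] with rank 1, so corank 1. A Groebner basis of the Jacobian ideal J(f) in C{p,q} is {-p/16 + q^3 + q^2/8, p^2, p*q - p/8 + q^2/4}; counting standard monomials gives mu = 4. Corank 1: A-series; mu = 4 gives A_4. The Hessian of g at 0 is [[0, 0], [0, 0]] with rank 0, so corank 2. A Groebner basis of the Jacobian ideal J(g) in C{p,q} is {q^4, p*q^2 + q^3/6, p^2}; counting standard monomials gives mu = 6. Corank 2; j^3 = -p^3 is a perfect cube, so E-series; the 4-jet and mu = 6 give E_6. f is A_4 but g is E_6, hence not right-equivalent.

No.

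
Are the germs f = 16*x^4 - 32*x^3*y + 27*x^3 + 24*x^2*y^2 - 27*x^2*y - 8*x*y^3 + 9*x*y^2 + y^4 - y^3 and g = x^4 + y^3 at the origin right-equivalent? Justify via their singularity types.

The Hessian of f at 0 has rank 0. Corank 2; j^3 = (3*x - y)^3 is a perfect cube, so E-series; the 4-jet and mu = 6 give E_6. The Hessian of g at 0 has rank 0. Corank 2; j^3 = y^3 is a perfect cube, so E-series; the 4-jet and mu = 6 give E_6. Both have type E_6, hence right-equivalent.

Yes.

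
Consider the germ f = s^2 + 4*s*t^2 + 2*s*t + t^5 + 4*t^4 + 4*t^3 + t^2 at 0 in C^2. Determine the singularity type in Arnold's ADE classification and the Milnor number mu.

The Hessian of f at 0 is [[2, 2], [2, 2]] with rank 1, so corank 1. A Groebner basis of the Jacobian ideal J(f) in C{s,t} is {s^2 + 2*s*t - s/2 - t/2, s/2 + t^2 + t/2}; counting standard monomials gives mu = 4. Corank 1: A-series; mu = 4 gives A_4.

Type A_4, Milnor number mu = 4.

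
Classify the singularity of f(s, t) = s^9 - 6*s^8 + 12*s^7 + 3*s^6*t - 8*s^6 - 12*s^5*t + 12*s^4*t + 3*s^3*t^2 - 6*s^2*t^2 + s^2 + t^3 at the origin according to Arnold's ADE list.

A2

The Hessian of f at 0 has rank 1. Corank 1: A-series; mu = 2 gives A_2.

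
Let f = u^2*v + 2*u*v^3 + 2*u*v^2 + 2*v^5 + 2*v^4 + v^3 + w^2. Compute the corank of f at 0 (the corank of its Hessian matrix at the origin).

The Hessian at 0 is [[0, 0, 0], [0, 0, 0], [0, 0, 2]] of rank 1; hence corank 2.

2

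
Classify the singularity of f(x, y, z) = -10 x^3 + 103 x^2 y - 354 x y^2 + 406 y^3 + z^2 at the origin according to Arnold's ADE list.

D_{4}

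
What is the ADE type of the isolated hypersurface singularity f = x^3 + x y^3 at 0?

E_7

The Hessian of f at 0 has rank 0. Corank 2; j^3 = x^3 is a perfect cube, so E-series; the 4-jet and mu = 7 give E_7.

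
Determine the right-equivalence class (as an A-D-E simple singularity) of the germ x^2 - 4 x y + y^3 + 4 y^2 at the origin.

A_2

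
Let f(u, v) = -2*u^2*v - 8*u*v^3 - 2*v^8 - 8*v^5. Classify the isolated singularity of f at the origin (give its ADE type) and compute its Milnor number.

Type D9, Milnor number mu = 9.

The Hessian of f at 0 is [[0, 0], [0, 0]] with rank 0, so corank 2. A Groebner basis of the Jacobian ideal J(f) in C{u,v} is {u^4, u^3*v - u^2 - 2*u*v^2, u^3/2 + u^2*v^2, u*v/2 + v^3}; counting standard monomials gives mu = 9. Corank 2; j^3 = -2*u^2*v has shape L^2 M (L != M), so D-series; mu = 9 gives D_9.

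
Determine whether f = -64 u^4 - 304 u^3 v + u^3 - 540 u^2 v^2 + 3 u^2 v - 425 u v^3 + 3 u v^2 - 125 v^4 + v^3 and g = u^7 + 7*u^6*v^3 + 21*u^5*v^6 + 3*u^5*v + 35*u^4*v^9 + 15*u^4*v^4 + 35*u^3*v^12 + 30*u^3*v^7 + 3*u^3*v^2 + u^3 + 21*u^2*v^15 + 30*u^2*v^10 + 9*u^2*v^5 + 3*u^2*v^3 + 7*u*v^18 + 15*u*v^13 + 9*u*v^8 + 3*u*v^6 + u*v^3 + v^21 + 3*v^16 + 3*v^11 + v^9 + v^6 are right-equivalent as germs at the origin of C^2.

The Hessian of f at 0 has rank 0. Corank 2; j^3 = (u + v)^3 is a perfect cube, so E-series; the 4-jet and mu = 7 give E_7. The Hessian of g at 0 has rank 0. Corank 2; j^3 = u^3 is a perfect cube, so E-series; the 4-jet and mu = 7 give E_7. Both have type E_7, hence right-equivalent.

Yes.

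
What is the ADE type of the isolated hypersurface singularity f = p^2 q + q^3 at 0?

D_4

The Hessian of f at 0 has rank 0. Corank 2; j^3 = q*(p^2 + q^2) splits into three distinct lines over C (the quadratic factor has nonzero discriminant), so D_4.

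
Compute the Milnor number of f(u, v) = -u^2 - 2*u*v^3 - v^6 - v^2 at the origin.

The Hessian of f at 0 is [[-2, 0], [0, -2]] with rank 2, so corank 0. A Groebner basis of the Jacobian ideal J(f) in C{u,v} is {u, v}; counting standard monomials gives mu = 1. Corank 0: nondegenerate Morse point, so A_1.

1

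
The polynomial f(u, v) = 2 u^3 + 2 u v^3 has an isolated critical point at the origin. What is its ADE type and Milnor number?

The Hessian of f at 0 is [[0, 0], [0, 0]] with rank 0, so corank 2. A Groebner basis of the Jacobian ideal J(f) in C{u,v} is {u^3, u*v^2, 3*u^2 + v^3}; counting standard monomials gives mu = 7. Corank 2; j^3 = 2*u^3 is a perfect cube, so E-series; the 4-jet and mu = 7 give E_7.

Type E_{7}, Milnor number mu = 7.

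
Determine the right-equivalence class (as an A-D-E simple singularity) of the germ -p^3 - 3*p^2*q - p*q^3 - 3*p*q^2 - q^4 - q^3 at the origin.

The Hessian of f at 0 has rank 0. Corank 2; j^3 = -(p + q)^3 is a perfect cube, so E-series; the 4-jet and mu = 7 give E_7.

E7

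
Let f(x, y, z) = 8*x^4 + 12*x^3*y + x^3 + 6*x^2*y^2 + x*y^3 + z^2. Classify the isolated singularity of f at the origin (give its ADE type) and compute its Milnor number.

The Hessian of f at 0 has rank 1. Corank 2; j^3 = x^3 is a perfect cube, so E-series; the 4-jet and mu = 7 give E_7.

Type E_7, Milnor number mu = 7.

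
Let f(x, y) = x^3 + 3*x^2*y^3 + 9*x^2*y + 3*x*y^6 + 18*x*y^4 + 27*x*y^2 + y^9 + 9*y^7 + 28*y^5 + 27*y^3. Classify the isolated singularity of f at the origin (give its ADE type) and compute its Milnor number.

Type E8, Milnor number mu = 8.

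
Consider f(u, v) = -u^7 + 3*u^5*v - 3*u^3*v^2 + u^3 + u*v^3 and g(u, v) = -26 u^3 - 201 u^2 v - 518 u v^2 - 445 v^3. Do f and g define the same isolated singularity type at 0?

No.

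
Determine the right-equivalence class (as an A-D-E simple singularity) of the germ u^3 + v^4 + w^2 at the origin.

E_{6}

The Hessian of f at 0 has rank 1. Corank 2; j^3 = u^3 is a perfect cube, so E-series; the 4-jet and mu = 6 give E_6.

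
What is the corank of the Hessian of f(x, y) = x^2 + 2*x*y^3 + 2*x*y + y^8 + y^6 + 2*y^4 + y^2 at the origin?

1

Hessian at 0 has rank 1.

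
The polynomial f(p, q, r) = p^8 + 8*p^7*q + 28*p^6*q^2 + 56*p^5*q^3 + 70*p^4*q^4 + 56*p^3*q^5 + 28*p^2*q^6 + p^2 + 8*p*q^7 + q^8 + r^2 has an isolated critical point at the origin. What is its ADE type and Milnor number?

Type A7, Milnor number mu = 7.

The Hessian of f at 0 is [[2, 0, 0], [0, 0, 0], [0, 0, 2]] with rank 2, so corank 1. A Groebner basis of the Jacobian ideal J(f) in C{p,q,r} is {q^7, p, r}; counting standard monomials gives mu = 7. Corank 1: A-series; mu = 7 gives A_7.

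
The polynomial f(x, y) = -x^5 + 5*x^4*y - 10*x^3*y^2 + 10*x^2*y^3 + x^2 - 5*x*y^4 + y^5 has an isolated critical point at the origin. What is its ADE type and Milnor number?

The Hessian of f at 0 has rank 1. Corank 1: A-series; mu = 4 gives A_4.

Type A_{4}, Milnor number mu = 4.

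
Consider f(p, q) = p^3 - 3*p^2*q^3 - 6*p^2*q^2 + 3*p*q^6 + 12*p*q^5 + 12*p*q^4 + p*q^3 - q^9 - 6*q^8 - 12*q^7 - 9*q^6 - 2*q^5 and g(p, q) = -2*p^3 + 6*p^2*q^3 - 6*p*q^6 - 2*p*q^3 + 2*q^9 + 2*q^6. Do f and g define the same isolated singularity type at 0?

Yes.

The Hessian of f at 0 has rank 0. Corank 2; j^3 = p^3 is a perfect cube, so E-series; the 4-jet and mu = 7 give E_7. The Hessian of g at 0 has rank 0. Corank 2; j^3 = -2*p^3 is a perfect cube, so E-series; the 4-jet and mu = 7 give E_7. Both have type E_7, hence right-equivalent.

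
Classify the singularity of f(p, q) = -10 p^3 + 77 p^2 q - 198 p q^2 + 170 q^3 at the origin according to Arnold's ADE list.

D_4

The Hessian of f at 0 is [[0, 0], [0, 0]] with rank 0, so corank 2. A Groebner basis of the Jacobian ideal J(f) in C{p,q} is {q^3, p^2 - 6*q^2, p*q - 27*q^2/11}; counting standard monomials gives mu = 4. Corank 2; j^3 = -(2*p - 5*q)*(5*p^2 - 26*p*q + 34*q^2) splits into three distinct lines over C (the quadratic factor has nonzero discriminant), so D_4.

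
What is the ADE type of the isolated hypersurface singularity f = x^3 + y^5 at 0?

E8

The Hessian of f at 0 has rank 0. Corank 2; j^3 = x^3 is a perfect cube, so E-series; the 5-jet and mu = 8 give E_8.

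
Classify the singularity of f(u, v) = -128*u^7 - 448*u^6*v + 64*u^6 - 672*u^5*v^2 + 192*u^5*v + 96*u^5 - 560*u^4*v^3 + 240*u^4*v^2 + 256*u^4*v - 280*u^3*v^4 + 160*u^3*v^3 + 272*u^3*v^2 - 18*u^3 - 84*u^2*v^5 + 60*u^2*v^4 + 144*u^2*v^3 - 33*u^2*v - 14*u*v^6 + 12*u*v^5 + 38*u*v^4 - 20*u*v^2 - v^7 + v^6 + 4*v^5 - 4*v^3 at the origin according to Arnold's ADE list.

D_{7}

The Hessian of f at 0 has rank 0. Corank 2; j^3 = -(2*u + v)*(3*u + 2*v)^2 has shape L^2 M (L != M), so D-series; mu = 7 gives D_7.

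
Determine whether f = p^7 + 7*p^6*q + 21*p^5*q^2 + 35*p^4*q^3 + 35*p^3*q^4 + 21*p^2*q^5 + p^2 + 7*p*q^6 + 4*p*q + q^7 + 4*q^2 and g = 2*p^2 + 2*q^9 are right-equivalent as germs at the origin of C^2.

No.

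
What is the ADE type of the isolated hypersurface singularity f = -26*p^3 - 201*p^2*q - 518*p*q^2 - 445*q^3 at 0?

D_4

The Hessian of f at 0 is [[0, 0], [0, 0]] with rank 0, so corank 2. A Groebner basis of the Jacobian ideal J(f) in C{p,q} is {q^3, p^2 - 11*q^2/3, p*q + 2*q^2}; counting standard monomials gives mu = 4. Corank 2; j^3 = -(2*p + 5*q)*(13*p^2 + 68*p*q + 89*q^2) splits into three distinct lines over C (the quadratic factor has nonzero discriminant), so D_4.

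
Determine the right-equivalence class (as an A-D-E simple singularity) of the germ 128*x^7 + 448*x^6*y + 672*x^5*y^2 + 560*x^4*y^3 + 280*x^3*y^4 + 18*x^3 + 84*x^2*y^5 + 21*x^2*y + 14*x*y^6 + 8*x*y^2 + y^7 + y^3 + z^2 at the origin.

The Hessian of f at 0 is [[0, 0, 0], [0, 0, 0], [0, 0, 2]] with rank 1, so corank 2. A Groebner basis of the Jacobian ideal J(f) in C{x,y,z} is {-2187*x*y/14 + y^6 - 729*y^2/14, x*y^2 + y^3/3, x^2 + 5*x*y/6 + y^2/6, z}; counting standard monomials gives mu = 8. Corank 2; j^3 = (2*x + y)*(3*x + y)^2 has shape L^2 M (L != M), so D-series; mu = 8 gives D_8.

D8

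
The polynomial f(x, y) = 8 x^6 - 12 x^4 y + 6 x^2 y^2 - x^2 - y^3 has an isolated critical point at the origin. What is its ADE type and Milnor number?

Type A_2, Milnor number mu = 2.

The Hessian of f at 0 has rank 1. Corank 1: A-series; mu = 2 gives A_2.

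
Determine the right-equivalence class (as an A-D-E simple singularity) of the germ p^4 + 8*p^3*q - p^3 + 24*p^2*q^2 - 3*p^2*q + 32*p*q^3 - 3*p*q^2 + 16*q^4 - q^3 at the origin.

E_6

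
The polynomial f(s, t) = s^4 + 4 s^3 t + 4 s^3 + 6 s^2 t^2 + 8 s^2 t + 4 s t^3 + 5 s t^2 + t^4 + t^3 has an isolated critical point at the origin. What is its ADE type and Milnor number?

Type D_5, Milnor number mu = 5.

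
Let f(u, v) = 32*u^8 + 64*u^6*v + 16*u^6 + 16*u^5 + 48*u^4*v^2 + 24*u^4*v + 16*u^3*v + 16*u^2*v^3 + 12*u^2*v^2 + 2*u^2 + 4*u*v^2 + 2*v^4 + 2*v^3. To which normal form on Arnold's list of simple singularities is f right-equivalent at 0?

A_2

The Hessian of f at 0 is [[4, 0], [0, 0]] with rank 1, so corank 1. A Groebner basis of the Jacobian ideal J(f) in C{u,v} is {v^2, u}; counting standard monomials gives mu = 2. Corank 1: A-series; mu = 2 gives A_2.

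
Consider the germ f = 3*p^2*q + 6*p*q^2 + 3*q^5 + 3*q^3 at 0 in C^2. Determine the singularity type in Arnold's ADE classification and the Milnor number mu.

Type D6, Milnor number mu = 6.

The Hessian of f at 0 has rank 0. Corank 2; j^3 = 3*q*(p + q)^2 has shape L^2 M (L != M), so D-series; mu = 6 gives D_6.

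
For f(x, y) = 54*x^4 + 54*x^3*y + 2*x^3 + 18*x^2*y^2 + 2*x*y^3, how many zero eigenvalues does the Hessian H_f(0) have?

Hessian at 0 has rank 0.

2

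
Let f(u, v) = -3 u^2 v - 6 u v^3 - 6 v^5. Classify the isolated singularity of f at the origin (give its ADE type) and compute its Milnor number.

Type D_6, Milnor number mu = 6.

The Hessian of f at 0 is [[0, 0], [0, 0]] with rank 0, so corank 2. A Groebner basis of the Jacobian ideal J(f) in C{u,v} is {u^3, u^2*v, -u^2/4 + u*v^2, u*v + v^3}; counting standard monomials gives mu = 6. Corank 2; j^3 = -3*u^2*v has shape L^2 M (L != M), so D-series; mu = 6 gives D_6.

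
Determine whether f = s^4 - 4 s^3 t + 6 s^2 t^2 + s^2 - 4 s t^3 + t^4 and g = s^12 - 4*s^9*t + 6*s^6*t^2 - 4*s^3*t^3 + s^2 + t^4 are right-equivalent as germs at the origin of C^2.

The Hessian of f at 0 has rank 1. Corank 1: A-series; mu = 3 gives A_3. The Hessian of g at 0 has rank 1. Corank 1: A-series; mu = 3 gives A_3. Both have type A_3, hence right-equivalent.

Yes.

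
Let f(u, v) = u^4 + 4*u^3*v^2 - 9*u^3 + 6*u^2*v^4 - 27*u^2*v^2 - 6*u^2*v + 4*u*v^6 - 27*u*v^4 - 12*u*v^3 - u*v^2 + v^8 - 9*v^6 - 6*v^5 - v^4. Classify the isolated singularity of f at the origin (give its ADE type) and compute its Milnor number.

The Hessian of f at 0 has rank 0. Corank 2; j^3 = -u*(3*u + v)^2 has shape L^2 M (L != M), so D-series; mu = 5 gives D_5.

Type D5, Milnor number mu = 5.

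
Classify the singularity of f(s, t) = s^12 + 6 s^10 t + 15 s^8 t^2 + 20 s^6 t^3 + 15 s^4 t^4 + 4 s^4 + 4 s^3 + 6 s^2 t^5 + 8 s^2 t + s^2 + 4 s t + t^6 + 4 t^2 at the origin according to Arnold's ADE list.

A_5

The Hessian of f at 0 has rank 1. Corank 1: A-series; mu = 5 gives A_5.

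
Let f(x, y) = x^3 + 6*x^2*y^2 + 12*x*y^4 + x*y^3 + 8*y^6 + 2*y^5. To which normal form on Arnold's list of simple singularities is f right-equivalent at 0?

E_{7}

The Hessian of f at 0 is [[0, 0], [0, 0]] with rank 0, so corank 2. A Groebner basis of the Jacobian ideal J(f) in C{x,y} is {-x^2/4 + y^4 - y^3/12, x^3, x^2*y + x^2/12 + y^3/36, x^2/2 + x*y^2 + y^3/6}; counting standard monomials gives mu = 7. Corank 2; j^3 = x^3 is a perfect cube, so E-series; the 4-jet and mu = 7 give E_7.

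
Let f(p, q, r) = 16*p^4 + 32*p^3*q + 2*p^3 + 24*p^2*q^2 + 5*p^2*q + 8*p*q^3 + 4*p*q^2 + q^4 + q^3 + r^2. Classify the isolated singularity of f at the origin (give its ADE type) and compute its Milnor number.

The Hessian of f at 0 has rank 1. Corank 2; j^3 = (p + q)^2*(2*p + q) has shape L^2 M (L != M), so D-series; mu = 5 gives D_5.

Type D_{5}, Milnor number mu = 5.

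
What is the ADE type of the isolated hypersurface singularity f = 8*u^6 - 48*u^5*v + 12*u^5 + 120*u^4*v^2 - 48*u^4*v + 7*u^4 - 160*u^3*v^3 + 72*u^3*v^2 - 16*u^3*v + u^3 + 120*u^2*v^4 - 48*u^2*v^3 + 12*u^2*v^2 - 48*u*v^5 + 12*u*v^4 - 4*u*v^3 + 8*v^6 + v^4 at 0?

E6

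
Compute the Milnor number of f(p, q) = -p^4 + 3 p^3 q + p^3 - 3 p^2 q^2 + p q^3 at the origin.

7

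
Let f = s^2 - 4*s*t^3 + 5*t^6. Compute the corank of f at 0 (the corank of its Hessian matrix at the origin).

1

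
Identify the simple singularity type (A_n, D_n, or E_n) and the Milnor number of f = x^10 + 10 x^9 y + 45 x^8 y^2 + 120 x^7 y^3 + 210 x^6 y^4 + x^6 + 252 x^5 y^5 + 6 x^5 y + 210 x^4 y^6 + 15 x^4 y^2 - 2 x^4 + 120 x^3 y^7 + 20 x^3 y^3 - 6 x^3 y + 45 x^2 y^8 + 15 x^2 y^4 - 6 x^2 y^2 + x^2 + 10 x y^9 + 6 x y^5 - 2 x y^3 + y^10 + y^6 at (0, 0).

Type A_9, Milnor number mu = 9.

The Hessian of f at 0 has rank 1. Corank 1: A-series; mu = 9 gives A_9.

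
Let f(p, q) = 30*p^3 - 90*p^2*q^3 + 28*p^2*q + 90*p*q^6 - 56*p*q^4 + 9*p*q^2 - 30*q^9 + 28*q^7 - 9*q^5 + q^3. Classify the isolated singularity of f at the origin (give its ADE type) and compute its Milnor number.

Type D_4, Milnor number mu = 4.

The Hessian of f at 0 has rank 0. Corank 2; j^3 = (3*p + q)*(10*p^2 + 6*p*q + q^2) splits into three distinct lines over C (the quadratic factor has nonzero discriminant), so D_4.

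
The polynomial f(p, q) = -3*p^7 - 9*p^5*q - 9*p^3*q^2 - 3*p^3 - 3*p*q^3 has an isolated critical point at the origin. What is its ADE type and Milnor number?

The Hessian of f at 0 has rank 0. Corank 2; j^3 = -3*p^3 is a perfect cube, so E-series; the 4-jet and mu = 7 give E_7.

Type E7, Milnor number mu = 7.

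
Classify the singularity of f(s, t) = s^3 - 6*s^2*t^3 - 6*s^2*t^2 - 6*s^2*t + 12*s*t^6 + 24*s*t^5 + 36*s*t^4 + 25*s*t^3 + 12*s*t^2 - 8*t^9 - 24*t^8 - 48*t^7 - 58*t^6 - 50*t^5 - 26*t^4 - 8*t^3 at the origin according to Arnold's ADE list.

E7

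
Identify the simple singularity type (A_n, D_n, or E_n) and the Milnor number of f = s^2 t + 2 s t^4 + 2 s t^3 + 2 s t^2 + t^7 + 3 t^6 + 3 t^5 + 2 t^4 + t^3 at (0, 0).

Type D_{7}, Milnor number mu = 7.

The Hessian of f at 0 has rank 0. Corank 2; j^3 = t*(s + t)^2 has shape L^2 M (L != M), so D-series; mu = 7 gives D_7.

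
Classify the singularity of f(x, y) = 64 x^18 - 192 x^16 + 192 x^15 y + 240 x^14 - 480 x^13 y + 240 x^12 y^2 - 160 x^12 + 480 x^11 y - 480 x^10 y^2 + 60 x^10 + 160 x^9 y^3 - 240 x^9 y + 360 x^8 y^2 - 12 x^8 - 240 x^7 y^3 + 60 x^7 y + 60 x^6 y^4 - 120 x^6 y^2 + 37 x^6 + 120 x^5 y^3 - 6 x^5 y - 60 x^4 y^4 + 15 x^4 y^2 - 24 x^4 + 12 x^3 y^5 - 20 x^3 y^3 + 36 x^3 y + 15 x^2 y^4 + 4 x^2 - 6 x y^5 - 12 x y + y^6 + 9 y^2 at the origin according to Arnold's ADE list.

A_{5}

The Hessian of f at 0 is [[8, -12], [-12, 18]] with rank 1, so corank 1. A Groebner basis of the Jacobian ideal J(f) in C{x,y} is {x*y^2 - 4*x/27 + 2*y/9, -8*x/81 + y^3 + 4*y/27, x^2 - 3*x*y + 9*y^2/4}; counting standard monomials gives mu = 5. Corank 1: A-series; mu = 5 gives A_5.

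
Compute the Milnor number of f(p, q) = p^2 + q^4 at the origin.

The Hessian of f at 0 is [[2, 0], [0, 0]] with rank 1, so corank 1. A Groebner basis of the Jacobian ideal J(f) in C{p,q} is {q^3, p}; counting standard monomials gives mu = 3. Corank 1: A-series; mu = 3 gives A_3.

3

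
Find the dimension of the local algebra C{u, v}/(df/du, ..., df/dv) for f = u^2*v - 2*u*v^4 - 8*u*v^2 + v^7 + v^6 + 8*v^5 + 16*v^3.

7

The Hessian of f at 0 has rank 0. Corank 2; j^3 = v*(u - 4*v)^2 has shape L^2 M (L != M), so D-series; mu = 7 gives D_7.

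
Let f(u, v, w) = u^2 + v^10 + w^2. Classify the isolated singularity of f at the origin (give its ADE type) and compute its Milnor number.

The Hessian of f at 0 has rank 2. Corank 1: A-series; mu = 9 gives A_9.

Type A9, Milnor number mu = 9.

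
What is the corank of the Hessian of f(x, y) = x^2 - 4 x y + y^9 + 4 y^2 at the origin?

The Hessian at 0 is [[2, -4], [-4, 8]] of rank 1; hence corank 1.

1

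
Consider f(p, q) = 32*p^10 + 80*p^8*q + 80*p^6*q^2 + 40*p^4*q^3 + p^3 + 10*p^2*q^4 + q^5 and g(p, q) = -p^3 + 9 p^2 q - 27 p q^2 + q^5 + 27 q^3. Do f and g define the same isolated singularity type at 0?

The Hessian of f at 0 is [[0, 0], [0, 0]] with rank 0, so corank 2. A Groebner basis of the Jacobian ideal J(f) in C{p,q} is {q^4, p^2}; counting standard monomials gives mu = 8. Corank 2; j^3 = p^3 is a perfect cube, so E-series; the 5-jet and mu = 8 give E_8. The Hessian of g at 0 is [[0, 0], [0, 0]] with rank 0, so corank 2. A Groebner basis of the Jacobian ideal J(g) in C{p,q} is {q^4, p^2 - 6*p*q + 9*q^2}; counting standard monomials gives mu = 8. Corank 2; j^3 = -(p - 3*q)^3 is a perfect cube, so E-series; the 5-jet and mu = 8 give E_8. Both have type E_8, hence right-equivalent.

Yes.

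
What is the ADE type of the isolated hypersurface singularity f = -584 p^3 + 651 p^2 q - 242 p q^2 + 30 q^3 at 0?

The Hessian of f at 0 is [[0, 0], [0, 0]] with rank 0, so corank 2. A Groebner basis of the Jacobian ideal J(f) in C{p,q} is {q^3, p^2 - 26*q^2/183, p*q - 23*q^2/61}; counting standard monomials gives mu = 4. Corank 2; j^3 = -(8*p - 3*q)*(73*p^2 - 54*p*q + 10*q^2) splits into three distinct lines over C (the quadratic factor has nonzero discriminant), so D_4.

D4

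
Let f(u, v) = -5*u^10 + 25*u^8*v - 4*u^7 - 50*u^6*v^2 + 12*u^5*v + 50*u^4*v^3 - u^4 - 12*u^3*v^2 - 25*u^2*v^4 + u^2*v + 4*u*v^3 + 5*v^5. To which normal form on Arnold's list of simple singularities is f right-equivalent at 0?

D_6

The Hessian of f at 0 has rank 0. Corank 2; j^3 = u^2*v has shape L^2 M (L != M), so D-series; mu = 6 gives D_6.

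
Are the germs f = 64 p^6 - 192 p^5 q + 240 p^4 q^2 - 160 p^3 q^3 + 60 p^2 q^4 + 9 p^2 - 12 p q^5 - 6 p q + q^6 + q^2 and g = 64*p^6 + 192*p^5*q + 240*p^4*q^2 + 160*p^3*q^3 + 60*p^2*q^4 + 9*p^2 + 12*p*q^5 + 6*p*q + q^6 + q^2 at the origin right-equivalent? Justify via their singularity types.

The Hessian of f at 0 is [[18, -6], [-6, 2]] with rank 1, so corank 1. A Groebner basis of the Jacobian ideal J(f) in C{p,q} is {q^5, p - q/3}; counting standard monomials gives mu = 5. Corank 1: A-series; mu = 5 gives A_5. The Hessian of g at 0 is [[18, 6], [6, 2]] with rank 1, so corank 1. A Groebner basis of the Jacobian ideal J(g) in C{p,q} is {q^5, p + q/3}; counting standard monomials gives mu = 5. Corank 1: A-series; mu = 5 gives A_5. Both have type A_5, hence right-equivalent.

Yes.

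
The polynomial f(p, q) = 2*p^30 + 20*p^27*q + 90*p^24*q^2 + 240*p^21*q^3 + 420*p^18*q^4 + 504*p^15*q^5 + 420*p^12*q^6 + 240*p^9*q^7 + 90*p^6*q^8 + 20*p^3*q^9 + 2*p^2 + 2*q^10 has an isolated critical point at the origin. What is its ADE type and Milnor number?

Type A9, Milnor number mu = 9.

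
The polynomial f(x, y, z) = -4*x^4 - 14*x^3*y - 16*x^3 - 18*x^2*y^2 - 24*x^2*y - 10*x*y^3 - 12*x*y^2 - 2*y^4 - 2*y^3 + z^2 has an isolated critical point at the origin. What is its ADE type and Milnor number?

Type E7, Milnor number mu = 7.

The Hessian of f at 0 has rank 1. Corank 2; j^3 = -2*(2*x + y)^3 is a perfect cube, so E-series; the 4-jet and mu = 7 give E_7.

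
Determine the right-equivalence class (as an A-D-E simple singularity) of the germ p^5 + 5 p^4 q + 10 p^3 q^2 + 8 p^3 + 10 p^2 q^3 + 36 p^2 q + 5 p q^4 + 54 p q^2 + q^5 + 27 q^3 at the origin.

E8

The Hessian of f at 0 is [[0, 0], [0, 0]] with rank 0, so corank 2. A Groebner basis of the Jacobian ideal J(f) in C{p,q} is {q^5, p*q^3 + 11*q^4/8, p^2 + 3*p*q + 9*q^2/4}; counting standard monomials gives mu = 8. Corank 2; j^3 = (2*p + 3*q)^3 is a perfect cube, so E-series; the 5-jet and mu = 8 give E_8.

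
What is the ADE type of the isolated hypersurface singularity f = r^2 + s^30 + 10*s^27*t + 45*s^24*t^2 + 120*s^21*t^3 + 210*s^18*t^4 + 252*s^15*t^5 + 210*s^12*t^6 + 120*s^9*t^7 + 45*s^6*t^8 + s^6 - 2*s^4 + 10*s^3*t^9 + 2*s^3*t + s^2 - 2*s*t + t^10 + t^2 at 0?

A_{9}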